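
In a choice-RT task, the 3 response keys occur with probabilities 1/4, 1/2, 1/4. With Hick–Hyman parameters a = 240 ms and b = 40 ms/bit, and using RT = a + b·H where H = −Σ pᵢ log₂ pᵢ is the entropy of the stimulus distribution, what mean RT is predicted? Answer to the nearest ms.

300 ms

H = −Σ pᵢ log₂ pᵢ = 0.25·2 + 0.5·1 + 0.25·2 = 1.500 bits.
RT = 240 + 40 × 1.500 = 300.00 ms.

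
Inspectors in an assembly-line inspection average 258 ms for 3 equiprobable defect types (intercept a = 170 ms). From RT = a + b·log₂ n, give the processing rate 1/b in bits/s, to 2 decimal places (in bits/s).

18.01 bits/s

b = (258 − 170)/log₂ 3 = 88/1.5850 = 55.522 ms per bit = 0.05552 s/bit; the reciprocal is 18.011 bits/s.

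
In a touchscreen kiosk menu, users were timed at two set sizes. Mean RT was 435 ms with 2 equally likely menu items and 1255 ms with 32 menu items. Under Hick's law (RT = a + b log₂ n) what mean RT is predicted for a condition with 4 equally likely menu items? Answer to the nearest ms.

Solve the two-equation system in a and b:
  b = (1255 − 435) / (log₂ 32 − log₂ 2) = 820 / (5 − 1) = 205 ms/bit
  a = 435 − 205 × 1 = 230 ms
Then RT(4) = 230 + 205 × log₂ 4 = 230 + 205 × 2 ≈ 640.000 ms.

640 ms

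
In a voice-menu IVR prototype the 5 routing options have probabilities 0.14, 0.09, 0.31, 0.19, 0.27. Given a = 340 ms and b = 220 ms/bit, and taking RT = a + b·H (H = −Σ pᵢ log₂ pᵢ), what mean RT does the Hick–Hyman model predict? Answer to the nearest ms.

H = 0.14·log₂(1/0.14) + 0.09·log₂(1/0.09) + 0.31·log₂(1/0.31) + 0.19·log₂(1/0.19) + 0.27·log₂(1/0.27) = 2.1988 bits.
RT = 340 + 220 × 2.1988 = 823.74 ms.

824 ms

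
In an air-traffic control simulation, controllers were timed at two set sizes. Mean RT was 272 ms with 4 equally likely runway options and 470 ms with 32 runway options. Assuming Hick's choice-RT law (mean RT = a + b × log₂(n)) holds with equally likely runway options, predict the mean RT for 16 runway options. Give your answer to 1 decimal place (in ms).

With log₂ n on the abscissa the relation is linear; from the two conditions:
  b = (470 − 272) / (log₂ 32 − log₂ 4) = 198 / (5 − 2) = 66.000 ms/bit
  a = 272 − 66.000 × 2 = 140.000 ms
Then RT(16) = 140.000 + 66.000 × log₂ 16 = 140.000 + 66.000 × 4 ≈ 404.000 ms.

404.0 ms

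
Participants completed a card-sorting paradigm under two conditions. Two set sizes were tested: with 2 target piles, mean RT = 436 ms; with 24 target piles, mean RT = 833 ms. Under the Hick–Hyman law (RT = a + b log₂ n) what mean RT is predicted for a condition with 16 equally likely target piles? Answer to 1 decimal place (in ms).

768.2 ms

Solve the two-equation system in a and b:
  b = (833 − 436) / (log₂ 24 − log₂ 2) = 397 / (4.5850 − 1) = 110.740 ms/bit
  a = 436 − 110.740 × 1 = 325.260 ms
Then RT(16) = 325.260 + 110.740 × log₂ 16 = 325.260 + 110.740 × 4 ≈ 768.221 ms.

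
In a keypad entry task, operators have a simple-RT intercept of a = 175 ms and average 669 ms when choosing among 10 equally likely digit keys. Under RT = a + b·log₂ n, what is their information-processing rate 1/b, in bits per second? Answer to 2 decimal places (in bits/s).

6.72 bits/s

b = (669 − 175)/log₂ 10 = 494/3.3219 = 148.709 ms per bit = 0.14871 s/bit; the reciprocal is 6.725 bits/s.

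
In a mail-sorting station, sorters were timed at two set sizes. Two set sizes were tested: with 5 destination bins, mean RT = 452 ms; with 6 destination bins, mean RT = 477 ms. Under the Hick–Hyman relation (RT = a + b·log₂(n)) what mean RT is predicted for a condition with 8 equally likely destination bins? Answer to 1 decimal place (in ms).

516.4 ms

RT is linear in log₂ n, so two points fix the line:
  b = (477 − 452) / (log₂ 6 − log₂ 5) = 25 / (2.5850 − 2.3219) = 95.045 ms/bit
  a = 452 − 95.045 × 2.3219 = 231.313 ms
Then RT(8) = 231.313 + 95.045 × log₂ 8 = 231.313 + 95.045 × 3 ≈ 516.447 ms.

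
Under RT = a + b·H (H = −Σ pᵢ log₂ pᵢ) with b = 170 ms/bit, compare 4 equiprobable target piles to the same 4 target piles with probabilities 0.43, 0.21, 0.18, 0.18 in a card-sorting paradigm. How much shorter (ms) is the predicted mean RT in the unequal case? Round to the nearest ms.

Equiprobable entropy H₀ = log₂ 4 = 2.0000 bits.
Skewed entropy H = −Σ pᵢ log₂ pᵢ = 1.8870 bits.
ΔRT = b·(H₀ − H) = 170 × 0.1130 = 19.21 ms.

19 ms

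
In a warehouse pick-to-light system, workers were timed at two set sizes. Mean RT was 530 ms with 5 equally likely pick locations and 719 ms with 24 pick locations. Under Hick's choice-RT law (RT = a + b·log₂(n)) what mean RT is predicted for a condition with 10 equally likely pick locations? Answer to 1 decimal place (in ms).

With log₂ n on the abscissa the relation is linear; from the two conditions:
  b = (719 − 530) / (log₂ 24 − log₂ 5) = 189 / (4.5850 − 2.3219) = 83.516 ms/bit
  a = 530 − 83.516 × 2.3219 = 336.081 ms
Then RT(10) = 336.081 + 83.516 × log₂ 10 = 336.081 + 83.516 × 3.3219 ≈ 613.516 ms.

613.5 ms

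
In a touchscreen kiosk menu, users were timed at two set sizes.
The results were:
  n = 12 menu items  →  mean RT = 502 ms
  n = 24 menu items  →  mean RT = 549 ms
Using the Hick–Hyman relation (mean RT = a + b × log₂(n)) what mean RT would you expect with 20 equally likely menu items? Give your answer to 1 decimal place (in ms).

536.6 ms

Solve the two-equation system in a and b:
  b = (549 − 502) / (log₂ 24 − log₂ 12) = 47 / (4.5850 − 3.5850) = 47.000 ms/bit
  a = 502 − 47.000 × 3.5850 = 333.507 ms
Then RT(20) = 333.507 + 47.000 × log₂ 20 = 333.507 + 47.000 × 4.3219 ≈ 536.637 ms.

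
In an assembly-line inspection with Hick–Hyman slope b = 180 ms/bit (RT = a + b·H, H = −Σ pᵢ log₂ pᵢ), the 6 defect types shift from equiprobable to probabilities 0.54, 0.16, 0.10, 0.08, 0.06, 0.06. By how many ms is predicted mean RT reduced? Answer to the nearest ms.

The RT saving is b·ΔH. Equiprobable H₀ = log₂(6) = 2.5850 bits; with the given probabilities H = 2.0138 bits.
b·(H₀ − H) = 180 × (2.5850 − 2.0138) = 102.80 ms.

103 ms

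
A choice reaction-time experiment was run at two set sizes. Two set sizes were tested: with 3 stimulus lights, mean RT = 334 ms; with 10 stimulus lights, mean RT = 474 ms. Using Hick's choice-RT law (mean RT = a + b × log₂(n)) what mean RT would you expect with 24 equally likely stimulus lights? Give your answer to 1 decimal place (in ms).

575.8 ms

With log₂ n on the abscissa the relation is linear; from the two conditions:
  b = (474 − 334) / (log₂ 10 − log₂ 3) = 140 / (3.3219 − 1.5850) = 80.600 ms/bit
  a = 334 − 80.600 × 1.5850 = 206.251 ms
Then RT(24) = 206.251 + 80.600 × log₂ 24 = 206.251 + 80.600 × 4.5850 ≈ 575.801 ms.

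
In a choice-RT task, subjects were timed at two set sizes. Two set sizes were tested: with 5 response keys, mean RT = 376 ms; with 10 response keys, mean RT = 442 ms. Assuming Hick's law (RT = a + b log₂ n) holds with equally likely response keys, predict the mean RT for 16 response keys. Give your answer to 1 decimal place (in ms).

Solve the two-equation system in a and b:
  b = (442 − 376) / (log₂ 10 − log₂ 5) = 66 / (3.3219 − 2.3219) = 66.000 ms/bit
  a = 376 − 66.000 × 2.3219 = 222.753 ms
Then RT(16) = 222.753 + 66.000 × log₂ 16 = 222.753 + 66.000 × 4 ≈ 486.753 ms.

486.8 ms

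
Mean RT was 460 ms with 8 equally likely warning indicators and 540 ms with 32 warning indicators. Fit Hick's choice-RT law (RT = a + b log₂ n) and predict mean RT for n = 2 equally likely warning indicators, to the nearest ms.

380 ms

RT is linear in log₂ n, so two points fix the line:
  b = (540 − 460) / (log₂ 32 − log₂ 8) = 80 / (5 − 3) = 40 ms/bit
  a = 460 − 40 × 3 = 340 ms
Then RT(2) = 340 + 40 × log₂ 2 = 340 + 40 × 1 ≈ 380.000 ms.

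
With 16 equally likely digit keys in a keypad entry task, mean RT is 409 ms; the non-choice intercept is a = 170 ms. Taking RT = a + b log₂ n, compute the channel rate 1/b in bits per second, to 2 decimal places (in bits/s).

16.74 bits/s

Choice component = 409 − 170 = 239 ms over log₂(16) = 4 bits.
b = 239 / 4 = 59.750 ms/bit, so 1/b = 16.736 bits/s.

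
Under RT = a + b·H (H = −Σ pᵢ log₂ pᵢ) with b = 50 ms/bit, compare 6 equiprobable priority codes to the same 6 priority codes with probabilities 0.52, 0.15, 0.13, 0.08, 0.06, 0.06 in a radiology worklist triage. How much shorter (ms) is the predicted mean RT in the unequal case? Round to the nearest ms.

Equiprobable entropy H₀ = log₂ 6 = 2.5850 bits.
Skewed entropy H = −Σ pᵢ log₂ pᵢ = 2.0623 bits.
ΔRT = b·(H₀ − H) = 50 × 0.5226 = 26.13 ms.

26 ms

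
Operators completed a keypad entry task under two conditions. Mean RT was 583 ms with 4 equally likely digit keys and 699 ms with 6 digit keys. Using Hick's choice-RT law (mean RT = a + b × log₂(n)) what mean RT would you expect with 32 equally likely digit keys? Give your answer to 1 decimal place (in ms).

Fit slope and intercept:
  b = (699 − 583) / (log₂ 6 − log₂ 4) = 116 / (2.5850 − 2) = 198.303 ms/bit
  a = 583 − 198.303 × 2 = 186.393 ms
Then RT(32) = 186.393 + 198.303 × log₂ 32 = 186.393 + 198.303 × 5 ≈ 1177.910 ms.

1177.9 ms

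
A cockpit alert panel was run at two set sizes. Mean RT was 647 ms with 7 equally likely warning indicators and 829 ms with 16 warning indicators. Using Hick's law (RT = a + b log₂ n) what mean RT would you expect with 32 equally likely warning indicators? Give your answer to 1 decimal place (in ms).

Fit slope and intercept:
  b = (829 − 647) / (log₂ 16 − log₂ 7) = 182 / (4 − 2.8074) = 152.602 ms/bit
  a = 647 − 152.602 × 2.8074 = 218.592 ms
Then RT(32) = 218.592 + 152.602 × log₂ 32 = 218.592 + 152.602 × 5 ≈ 981.602 ms.

981.6 ms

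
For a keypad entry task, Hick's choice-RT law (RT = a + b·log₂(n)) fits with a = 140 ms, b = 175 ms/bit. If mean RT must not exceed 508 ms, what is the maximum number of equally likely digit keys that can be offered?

Information budget: (508 − 140)/175 = 2.1029 bits, so n ≤ 2^2.1029 = 4.296 → at most 4.

4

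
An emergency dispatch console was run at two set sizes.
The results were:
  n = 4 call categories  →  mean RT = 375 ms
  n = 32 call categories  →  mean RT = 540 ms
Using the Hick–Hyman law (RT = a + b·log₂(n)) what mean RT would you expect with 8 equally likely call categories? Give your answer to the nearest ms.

430 ms

Solve the two-equation system in a and b:
  b = (540 − 375) / (log₂ 32 − log₂ 4) = 165 / (5 − 2) = 55 ms/bit
  a = 375 − 55 × 2 = 265 ms
Then RT(8) = 265 + 55 × log₂ 8 = 265 + 55 × 3 ≈ 430.000 ms.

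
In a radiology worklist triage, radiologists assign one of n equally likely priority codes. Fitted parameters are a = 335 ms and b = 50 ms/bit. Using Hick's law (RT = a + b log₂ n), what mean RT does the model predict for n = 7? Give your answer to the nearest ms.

475 ms

log₂(7) = 2.8074 bits, so RT = 335 + 50 × 2.8074 ≈ 475.368 ms.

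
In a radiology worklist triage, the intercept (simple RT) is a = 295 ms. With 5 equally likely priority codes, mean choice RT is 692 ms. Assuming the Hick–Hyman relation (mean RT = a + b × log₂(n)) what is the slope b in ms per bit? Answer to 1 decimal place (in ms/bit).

171.0 ms/bit

log₂(5) = 2.3219 bits.
b = (RT − a)/log₂ n = (692 − 295) / 2.3219 = 170.979 ms/bit.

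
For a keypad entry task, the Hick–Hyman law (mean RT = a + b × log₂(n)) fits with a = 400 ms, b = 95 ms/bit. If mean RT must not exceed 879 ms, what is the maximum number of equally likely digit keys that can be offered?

32

Information budget: (879 − 400)/95 = 5.0421 bits, so n ≤ 2^5.0421 = 32.948 → at most 32.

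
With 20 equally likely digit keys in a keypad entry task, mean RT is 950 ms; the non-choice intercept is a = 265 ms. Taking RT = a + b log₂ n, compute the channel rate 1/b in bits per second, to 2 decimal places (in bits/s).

6.31 bits/s

Choice component = 950 − 265 = 685 ms over log₂(20) = 4.3219 bits.
b = 685 / 4.3219 = 158.494 ms/bit, so 1/b = 6.309 bits/s.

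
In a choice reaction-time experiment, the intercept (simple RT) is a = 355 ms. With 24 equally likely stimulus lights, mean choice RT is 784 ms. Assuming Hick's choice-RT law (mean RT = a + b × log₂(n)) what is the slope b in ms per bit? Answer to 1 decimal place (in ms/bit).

log₂(24) = 4.5850 bits.
b = (RT − a)/log₂ n = (784 − 355) / 4.5850 = 93.567 ms/bit.

93.6 ms/bit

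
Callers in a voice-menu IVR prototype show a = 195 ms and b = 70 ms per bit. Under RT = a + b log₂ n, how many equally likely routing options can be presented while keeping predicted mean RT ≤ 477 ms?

16

Information budget: (477 − 195)/70 = 4.0286 bits, so n ≤ 2^4.0286 = 16.320 → at most 16.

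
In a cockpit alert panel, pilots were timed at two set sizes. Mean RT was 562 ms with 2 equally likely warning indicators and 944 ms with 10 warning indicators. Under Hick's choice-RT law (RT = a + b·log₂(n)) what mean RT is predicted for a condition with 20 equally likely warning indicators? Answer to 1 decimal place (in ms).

Fit slope and intercept:
  b = (944 − 562) / (log₂ 10 − log₂ 2) = 382 / (3.3219 − 1) = 164.518 ms/bit
  a = 562 − 164.518 × 1 = 397.482 ms
Then RT(20) = 397.482 + 164.518 × log₂ 20 = 397.482 + 164.518 × 4.3219 ≈ 1108.518 ms.

1108.5 ms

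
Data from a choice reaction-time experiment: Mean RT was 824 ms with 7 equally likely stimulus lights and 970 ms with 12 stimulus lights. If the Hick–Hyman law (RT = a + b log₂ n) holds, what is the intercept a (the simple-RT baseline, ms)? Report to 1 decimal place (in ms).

296.9 ms

Slope: b = (970 − 824) / (log₂ 12 − log₂ 7) = 146/0.7776 = 187.755 ms/bit.
a = RT₁ − b·log₂ n₁ = 824 − 187.755 × 2.8074 = 296.904 ms.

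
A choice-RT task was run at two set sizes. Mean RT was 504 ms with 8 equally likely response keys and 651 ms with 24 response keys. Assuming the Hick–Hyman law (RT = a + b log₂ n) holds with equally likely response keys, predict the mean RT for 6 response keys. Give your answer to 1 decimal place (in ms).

465.5 ms

Fit slope and intercept:
  b = (651 − 504) / (log₂ 24 − log₂ 8) = 147 / (4.5850 − 3) = 92.747 ms/bit
  a = 504 − 92.747 × 3 = 225.760 ms
Then RT(6) = 225.760 + 92.747 × log₂ 6 = 225.760 + 92.747 × 2.5850 ≈ 465.507 ms.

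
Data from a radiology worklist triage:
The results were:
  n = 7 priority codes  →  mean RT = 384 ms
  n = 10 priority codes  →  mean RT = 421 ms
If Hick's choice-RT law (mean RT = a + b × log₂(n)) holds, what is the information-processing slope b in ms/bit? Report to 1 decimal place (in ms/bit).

71.9 ms/bit

Slope: b = (421 − 384) / (log₂ 10 − log₂ 7) = 37/0.5146 = 71.904 ms/bit.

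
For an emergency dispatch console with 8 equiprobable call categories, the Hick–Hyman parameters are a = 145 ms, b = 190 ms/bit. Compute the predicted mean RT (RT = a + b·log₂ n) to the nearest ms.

log₂(8) = 3 bits, so RT = 145 + 190 × 3 ≈ 715.000 ms.

715 ms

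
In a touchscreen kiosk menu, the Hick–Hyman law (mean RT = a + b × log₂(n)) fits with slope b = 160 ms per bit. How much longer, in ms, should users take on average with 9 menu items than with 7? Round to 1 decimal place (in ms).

The intercept a cancels: ΔRT = b·(log₂ n₂ − log₂ n₁) = b·log₂(n₂/n₁).
log₂(9) − log₂(7) = 3.1699 − 2.8074 = 0.3626.
ΔRT = 160 × 0.3626 = 58.011 ms.

58.0 ms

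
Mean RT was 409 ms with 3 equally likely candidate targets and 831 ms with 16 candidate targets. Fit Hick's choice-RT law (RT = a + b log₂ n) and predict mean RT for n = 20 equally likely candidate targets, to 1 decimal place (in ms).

887.3 ms

Fit slope and intercept:
  b = (831 − 409) / (log₂ 16 − log₂ 3) = 422 / (4 − 1.5850) = 174.738 ms/bit
  a = 409 − 174.738 × 1.5850 = 132.046 ms
Then RT(20) = 132.046 + 174.738 × log₂ 20 = 132.046 + 174.738 × 4.3219 ≈ 887.253 ms.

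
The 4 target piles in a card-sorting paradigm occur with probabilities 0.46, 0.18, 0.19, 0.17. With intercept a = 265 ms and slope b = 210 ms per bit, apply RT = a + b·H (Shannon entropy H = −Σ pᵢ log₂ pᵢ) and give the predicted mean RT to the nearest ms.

H = 0.46·log₂(1/0.46) + 0.18·log₂(1/0.18) + 0.19·log₂(1/0.19) + 0.17·log₂(1/0.17) = 1.8505 bits.
RT = 265 + 210 × 1.8505 = 653.60 ms.

654 ms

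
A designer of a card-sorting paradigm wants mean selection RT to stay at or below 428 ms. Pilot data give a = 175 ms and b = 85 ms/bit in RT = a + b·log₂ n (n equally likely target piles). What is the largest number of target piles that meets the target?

Set 175 + 85·log₂ n ≤ 428 → log₂ n ≤ (428 − 175)/85 = 2.9765.
So n ≤ 2^2.9765 = 7.871; the largest integer n is 7.

7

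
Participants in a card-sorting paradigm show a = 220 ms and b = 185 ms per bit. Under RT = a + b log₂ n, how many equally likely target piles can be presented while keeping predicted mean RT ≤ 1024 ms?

20

Information budget: (1024 − 220)/185 = 4.3459 bits, so n ≤ 2^4.3459 = 20.336 → at most 20.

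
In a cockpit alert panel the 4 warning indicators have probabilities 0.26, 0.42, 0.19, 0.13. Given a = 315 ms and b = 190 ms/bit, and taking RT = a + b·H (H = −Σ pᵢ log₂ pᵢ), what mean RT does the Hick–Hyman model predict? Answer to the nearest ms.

670 ms

H = 0.26·log₂(1/0.26) + 0.42·log₂(1/0.42) + 0.19·log₂(1/0.19) + 0.13·log₂(1/0.13) = 1.8688 bits.
RT = 315 + 190 × 1.8688 = 670.07 ms.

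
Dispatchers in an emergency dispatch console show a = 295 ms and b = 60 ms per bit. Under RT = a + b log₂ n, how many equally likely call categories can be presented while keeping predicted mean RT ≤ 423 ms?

4

60·log₂ n ≤ 423 − 295 = 128, giving log₂ n ≤ 2.1333 and n ≤ 4.387. The largest whole number is 4.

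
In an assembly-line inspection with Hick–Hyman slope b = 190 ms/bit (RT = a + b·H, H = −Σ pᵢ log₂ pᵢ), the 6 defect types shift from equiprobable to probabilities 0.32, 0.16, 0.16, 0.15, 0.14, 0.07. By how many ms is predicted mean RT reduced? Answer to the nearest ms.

26 ms

Equiprobable entropy H₀ = log₂ 6 = 2.5850 bits.
Skewed entropy H = −Σ pᵢ log₂ pᵢ = 2.4483 bits.
ΔRT = b·(H₀ − H) = 190 × 0.1367 = 25.97 ms.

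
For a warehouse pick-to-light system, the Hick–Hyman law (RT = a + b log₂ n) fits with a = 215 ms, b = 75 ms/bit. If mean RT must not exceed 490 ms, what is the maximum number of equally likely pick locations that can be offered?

Information budget: (490 − 215)/75 = 3.6667 bits, so n ≤ 2^3.6667 = 12.699 → at most 12.

12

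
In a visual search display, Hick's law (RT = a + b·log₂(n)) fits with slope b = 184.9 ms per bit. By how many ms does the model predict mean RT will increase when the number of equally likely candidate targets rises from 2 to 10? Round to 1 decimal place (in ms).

The intercept a cancels: ΔRT = b·(log₂ n₂ − log₂ n₁) = b·log₂(n₂/n₁).
log₂(10) − log₂(2) = 3.3219 − 1 = 2.3219.
ΔRT = 184.9 × 2.3219 = 429.325 ms.

429.3 ms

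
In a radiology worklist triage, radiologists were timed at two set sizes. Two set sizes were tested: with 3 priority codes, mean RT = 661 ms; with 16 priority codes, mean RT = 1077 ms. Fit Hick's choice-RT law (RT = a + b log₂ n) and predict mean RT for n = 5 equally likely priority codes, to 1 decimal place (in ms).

With log₂ n on the abscissa the relation is linear; from the two conditions:
  b = (1077 − 661) / (log₂ 16 − log₂ 3) = 416 / (4 − 1.5850) = 172.254 ms/bit
  a = 661 − 172.254 × 1.5850 = 387.984 ms
Then RT(5) = 387.984 + 172.254 × log₂ 5 = 387.984 + 172.254 × 2.3219 ≈ 787.945 ms.

787.9 ms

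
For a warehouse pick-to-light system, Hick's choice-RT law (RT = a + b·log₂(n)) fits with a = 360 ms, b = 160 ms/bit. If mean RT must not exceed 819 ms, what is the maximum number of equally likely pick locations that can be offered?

Set 360 + 160·log₂ n ≤ 819 → log₂ n ≤ (819 − 360)/160 = 2.8687.
So n ≤ 2^2.8687 = 7.304; the largest integer n is 7.

7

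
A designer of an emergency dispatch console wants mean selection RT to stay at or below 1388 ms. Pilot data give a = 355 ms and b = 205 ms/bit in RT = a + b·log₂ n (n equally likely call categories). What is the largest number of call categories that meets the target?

Set 355 + 205·log₂ n ≤ 1388 → log₂ n ≤ (1388 − 355)/205 = 5.0390.
So n ≤ 2^5.0390 = 32.877; the largest integer n is 32.

32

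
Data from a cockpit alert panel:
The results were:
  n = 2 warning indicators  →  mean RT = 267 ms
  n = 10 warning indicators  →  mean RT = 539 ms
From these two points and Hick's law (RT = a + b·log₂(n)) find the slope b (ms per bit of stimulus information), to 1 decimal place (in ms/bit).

117.1 ms/bit

Slope: b = (539 − 267) / (log₂ 10 − log₂ 2) = 272/2.3219 = 117.144 ms/bit.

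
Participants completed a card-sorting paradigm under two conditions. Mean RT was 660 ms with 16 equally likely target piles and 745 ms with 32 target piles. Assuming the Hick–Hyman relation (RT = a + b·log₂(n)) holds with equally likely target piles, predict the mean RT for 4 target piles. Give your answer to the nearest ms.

490 ms

Fit slope and intercept:
  b = (745 − 660) / (log₂ 32 − log₂ 16) = 85 / (5 − 4) = 85 ms/bit
  a = 660 − 85 × 4 = 320 ms
Then RT(4) = 320 + 85 × log₂ 4 = 320 + 85 × 2 ≈ 490.000 ms.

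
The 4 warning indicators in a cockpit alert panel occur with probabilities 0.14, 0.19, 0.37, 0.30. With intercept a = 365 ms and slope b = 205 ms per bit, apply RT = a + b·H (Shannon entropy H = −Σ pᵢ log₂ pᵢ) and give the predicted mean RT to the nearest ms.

755 ms

H = 0.14·log₂(1/0.14) + 0.19·log₂(1/0.19) + 0.37·log₂(1/0.37) + 0.30·log₂(1/0.30) = 1.9042 bits.
RT = 365 + 205 × 1.9042 = 755.35 ms.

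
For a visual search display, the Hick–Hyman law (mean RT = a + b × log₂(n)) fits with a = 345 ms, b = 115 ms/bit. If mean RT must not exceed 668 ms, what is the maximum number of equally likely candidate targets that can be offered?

Set 345 + 115·log₂ n ≤ 668 → log₂ n ≤ (668 − 345)/115 = 2.8087.
So n ≤ 2^2.8087 = 7.007; the largest integer n is 7.

7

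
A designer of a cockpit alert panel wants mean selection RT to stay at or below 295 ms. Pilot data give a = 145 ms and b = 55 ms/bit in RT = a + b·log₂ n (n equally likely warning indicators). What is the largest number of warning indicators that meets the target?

Information budget: (295 − 145)/55 = 2.7273 bits, so n ≤ 2^2.7273 = 6.622 → at most 6.

6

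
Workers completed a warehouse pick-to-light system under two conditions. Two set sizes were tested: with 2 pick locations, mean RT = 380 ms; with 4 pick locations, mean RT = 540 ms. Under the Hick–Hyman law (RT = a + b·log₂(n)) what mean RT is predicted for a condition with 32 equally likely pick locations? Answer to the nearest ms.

Fit slope and intercept:
  b = (540 − 380) / (log₂ 4 − log₂ 2) = 160 / (2 − 1) = 160 ms/bit
  a = 380 − 160 × 1 = 220 ms
Then RT(32) = 220 + 160 × log₂ 32 = 220 + 160 × 5 ≈ 1020.000 ms.

1020 ms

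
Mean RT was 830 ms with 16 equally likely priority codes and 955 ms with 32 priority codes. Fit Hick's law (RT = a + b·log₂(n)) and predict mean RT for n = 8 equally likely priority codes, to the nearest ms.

RT is linear in log₂ n, so two points fix the line:
  b = (955 − 830) / (log₂ 32 − log₂ 16) = 125 / (5 − 4) = 125 ms/bit
  a = 830 − 125 × 4 = 330 ms
Then RT(8) = 330 + 125 × log₂ 8 = 330 + 125 × 3 ≈ 705.000 ms.

705 ms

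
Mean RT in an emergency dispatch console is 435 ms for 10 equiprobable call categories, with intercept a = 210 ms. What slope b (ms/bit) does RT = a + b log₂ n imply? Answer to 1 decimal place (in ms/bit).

b = (435 − 210) / log₂(10) = 225 / 3.3219 = 67.732 ms/bit.

67.7 ms/bit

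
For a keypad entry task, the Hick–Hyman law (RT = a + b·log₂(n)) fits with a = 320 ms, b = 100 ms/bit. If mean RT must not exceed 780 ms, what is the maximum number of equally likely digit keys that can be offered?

24

Set 320 + 100·log₂ n ≤ 780 → log₂ n ≤ (780 − 320)/100 = 4.6000.
So n ≤ 2^4.6000 = 24.251; the largest integer n is 24.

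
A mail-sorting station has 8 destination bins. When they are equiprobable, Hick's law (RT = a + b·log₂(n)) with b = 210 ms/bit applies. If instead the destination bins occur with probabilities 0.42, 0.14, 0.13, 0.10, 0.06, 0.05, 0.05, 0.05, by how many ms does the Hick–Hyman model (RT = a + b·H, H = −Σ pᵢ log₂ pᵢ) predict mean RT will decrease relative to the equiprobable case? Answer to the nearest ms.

99 ms

The RT saving is b·ΔH. Equiprobable H₀ = log₂(8) = 3.0000 bits; with the given probabilities H = 2.5294 bits.
b·(H₀ − H) = 210 × (3.0000 − 2.5294) = 98.82 ms.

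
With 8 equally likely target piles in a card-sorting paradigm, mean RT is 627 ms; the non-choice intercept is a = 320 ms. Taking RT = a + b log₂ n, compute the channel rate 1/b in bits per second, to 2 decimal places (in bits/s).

b = (627 − 320)/log₂ 8 = 307/3 = 102.333 ms per bit = 0.10233 s/bit; the reciprocal is 9.772 bits/s.

9.77 bits/s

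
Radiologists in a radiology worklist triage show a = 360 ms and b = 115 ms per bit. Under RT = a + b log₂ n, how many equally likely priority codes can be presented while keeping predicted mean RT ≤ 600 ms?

4

Set 360 + 115·log₂ n ≤ 600 → log₂ n ≤ (600 − 360)/115 = 2.0870.
So n ≤ 2^2.0870 = 4.249; the largest integer n is 4.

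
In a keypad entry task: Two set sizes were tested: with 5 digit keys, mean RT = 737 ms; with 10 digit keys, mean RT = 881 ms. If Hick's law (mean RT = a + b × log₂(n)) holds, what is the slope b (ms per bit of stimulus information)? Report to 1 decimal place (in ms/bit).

The slope on a log₂ axis is (881 − 737) / (3.3219 − 2.3219) = 144.000 ms/bit.

144.0 ms/bit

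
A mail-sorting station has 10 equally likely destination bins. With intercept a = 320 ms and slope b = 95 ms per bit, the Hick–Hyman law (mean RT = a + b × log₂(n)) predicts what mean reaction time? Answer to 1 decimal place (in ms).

log₂(10) = 3.3219 bits, so RT = 320 + 95 × 3.3219 ≈ 635.583 ms.

635.6 ms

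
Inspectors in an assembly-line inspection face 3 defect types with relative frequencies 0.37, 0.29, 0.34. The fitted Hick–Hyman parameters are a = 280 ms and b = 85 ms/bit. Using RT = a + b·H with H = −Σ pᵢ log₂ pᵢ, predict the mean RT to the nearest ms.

414 ms

Entropy contributions −pᵢ log₂ pᵢ: 0.5307, 0.5179, 0.5292; sum H = 1.5778 bits.
RT = a + bH = 280 + 85·1.5778 = 414.11 ms.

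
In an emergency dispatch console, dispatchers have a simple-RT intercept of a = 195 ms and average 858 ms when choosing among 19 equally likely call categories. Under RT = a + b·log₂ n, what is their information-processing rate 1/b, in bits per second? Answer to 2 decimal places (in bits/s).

Choice component = 858 − 195 = 663 ms over log₂(19) = 4.2479 bits.
b = 663 / 4.2479 = 156.076 ms/bit, so 1/b = 6.407 bits/s.

6.41 bits/s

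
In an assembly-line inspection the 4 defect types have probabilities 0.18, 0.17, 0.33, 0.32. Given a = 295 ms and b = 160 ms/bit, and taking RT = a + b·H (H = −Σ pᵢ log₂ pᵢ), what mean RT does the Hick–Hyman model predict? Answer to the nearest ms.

Entropy contributions −pᵢ log₂ pᵢ: 0.4453, 0.4346, 0.5278, 0.5260; sum H = 1.9338 bits.
RT = a + bH = 295 + 160·1.9338 = 604.40 ms.

604 ms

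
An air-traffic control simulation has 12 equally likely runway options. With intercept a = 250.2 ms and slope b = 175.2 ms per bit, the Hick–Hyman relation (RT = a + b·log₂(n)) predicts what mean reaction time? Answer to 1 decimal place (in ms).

log₂(12) = 3.5850 bits, so RT = 250.2 + 175.2 × 3.5850 ≈ 878.285 ms.

878.3 ms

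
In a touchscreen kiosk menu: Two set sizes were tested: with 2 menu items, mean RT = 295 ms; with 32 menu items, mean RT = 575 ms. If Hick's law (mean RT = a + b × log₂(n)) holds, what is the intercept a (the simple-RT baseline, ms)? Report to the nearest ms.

b = (RT₂ − RT₁)/(log₂ n₂ − log₂ n₁) = (575 − 295)/(5 − 1) = 70 ms/bit.
Intercept: a = 295 − 70·log₂(2) = 225.000 ms.

225 ms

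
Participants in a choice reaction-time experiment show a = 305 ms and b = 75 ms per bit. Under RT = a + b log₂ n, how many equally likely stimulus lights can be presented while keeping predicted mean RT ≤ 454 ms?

3

75·log₂ n ≤ 454 − 305 = 149, giving log₂ n ≤ 1.9867 and n ≤ 3.963. The largest whole number is 3.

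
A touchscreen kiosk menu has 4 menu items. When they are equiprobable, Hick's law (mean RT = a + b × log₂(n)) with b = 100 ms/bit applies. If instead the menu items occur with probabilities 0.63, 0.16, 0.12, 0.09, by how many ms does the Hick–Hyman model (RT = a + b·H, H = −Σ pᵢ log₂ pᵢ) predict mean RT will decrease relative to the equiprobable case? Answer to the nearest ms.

The RT saving is b·ΔH. Equiprobable H₀ = log₂(4) = 2.0000 bits; with the given probabilities H = 1.5227 bits.
b·(H₀ − H) = 100 × (2.0000 − 1.5227) = 47.73 ms.

48 ms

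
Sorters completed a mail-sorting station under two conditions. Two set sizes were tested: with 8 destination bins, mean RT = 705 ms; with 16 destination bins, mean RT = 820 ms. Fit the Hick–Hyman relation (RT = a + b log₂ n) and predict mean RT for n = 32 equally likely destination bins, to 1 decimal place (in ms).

With log₂ n on the abscissa the relation is linear; from the two conditions:
  b = (820 − 705) / (log₂ 16 − log₂ 8) = 115 / (4 − 3) = 115.000 ms/bit
  a = 705 − 115.000 × 3 = 360.000 ms
Then RT(32) = 360.000 + 115.000 × log₂ 32 = 360.000 + 115.000 × 5 ≈ 935.000 ms.

935.0 ms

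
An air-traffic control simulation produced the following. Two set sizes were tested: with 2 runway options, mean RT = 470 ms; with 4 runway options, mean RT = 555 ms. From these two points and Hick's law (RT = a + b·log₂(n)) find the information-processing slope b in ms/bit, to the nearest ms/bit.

85 ms/bit

b = (RT₂ − RT₁)/(log₂ n₂ − log₂ n₁) = (555 − 470)/(2 − 1) = 85 ms/bit.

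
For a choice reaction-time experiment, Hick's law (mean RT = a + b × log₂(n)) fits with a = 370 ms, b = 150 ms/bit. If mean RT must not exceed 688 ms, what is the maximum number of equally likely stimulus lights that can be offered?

4

Information budget: (688 − 370)/150 = 2.1200 bits, so n ≤ 2^2.1200 = 4.347 → at most 4.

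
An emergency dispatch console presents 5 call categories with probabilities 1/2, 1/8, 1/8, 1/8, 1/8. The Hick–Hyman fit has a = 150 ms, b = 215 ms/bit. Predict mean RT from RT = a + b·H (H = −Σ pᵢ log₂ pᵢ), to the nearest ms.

580 ms

H = −Σ pᵢ log₂ pᵢ = 0.5·1 + 0.125·3 + 0.125·3 + 0.125·3 + 0.125·3 = 2.000 bits.
RT = 150 + 215 × 2.000 = 580.00 ms.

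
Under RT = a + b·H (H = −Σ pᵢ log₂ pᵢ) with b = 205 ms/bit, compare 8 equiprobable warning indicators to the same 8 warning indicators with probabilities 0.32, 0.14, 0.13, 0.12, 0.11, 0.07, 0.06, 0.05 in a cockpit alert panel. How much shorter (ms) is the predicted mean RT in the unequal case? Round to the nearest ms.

The RT saving is b·ΔH. Equiprobable H₀ = log₂(8) = 3.0000 bits; with the given probabilities H = 2.7513 bits.
b·(H₀ − H) = 205 × (3.0000 − 2.7513) = 50.98 ms.

51 ms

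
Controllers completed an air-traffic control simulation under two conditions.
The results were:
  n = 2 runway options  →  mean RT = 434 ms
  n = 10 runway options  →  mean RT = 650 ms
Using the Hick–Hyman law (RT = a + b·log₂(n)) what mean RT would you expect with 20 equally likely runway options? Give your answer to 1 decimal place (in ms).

With log₂ n on the abscissa the relation is linear; from the two conditions:
  b = (650 − 434) / (log₂ 10 − log₂ 2) = 216 / (3.3219 − 1) = 93.026 ms/bit
  a = 434 − 93.026 × 1 = 340.974 ms
Then RT(20) = 340.974 + 93.026 × log₂ 20 = 340.974 + 93.026 × 4.3219 ≈ 743.026 ms.

743.0 ms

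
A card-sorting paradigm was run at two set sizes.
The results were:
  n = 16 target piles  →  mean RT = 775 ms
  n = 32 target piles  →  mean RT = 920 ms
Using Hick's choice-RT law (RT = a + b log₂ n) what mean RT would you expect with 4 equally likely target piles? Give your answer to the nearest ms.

Solve the two-equation system in a and b:
  b = (920 − 775) / (log₂ 32 − log₂ 16) = 145 / (5 − 4) = 145 ms/bit
  a = 775 − 145 × 4 = 195 ms
Then RT(4) = 195 + 145 × log₂ 4 = 195 + 145 × 2 ≈ 485.000 ms.

485 ms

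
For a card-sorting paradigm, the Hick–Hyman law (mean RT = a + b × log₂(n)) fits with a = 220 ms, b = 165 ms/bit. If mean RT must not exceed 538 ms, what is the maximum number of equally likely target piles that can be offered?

Information budget: (538 − 220)/165 = 1.9273 bits, so n ≤ 2^1.9273 = 3.803 → at most 3.

3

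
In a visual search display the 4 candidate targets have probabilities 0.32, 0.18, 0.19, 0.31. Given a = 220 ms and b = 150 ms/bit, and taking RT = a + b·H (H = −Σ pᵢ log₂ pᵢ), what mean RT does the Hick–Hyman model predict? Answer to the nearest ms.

H = 0.32·log₂(1/0.32) + 0.18·log₂(1/0.18) + 0.19·log₂(1/0.19) + 0.31·log₂(1/0.31) = 1.9504 bits.
RT = 220 + 150 × 1.9504 = 512.55 ms.

513 ms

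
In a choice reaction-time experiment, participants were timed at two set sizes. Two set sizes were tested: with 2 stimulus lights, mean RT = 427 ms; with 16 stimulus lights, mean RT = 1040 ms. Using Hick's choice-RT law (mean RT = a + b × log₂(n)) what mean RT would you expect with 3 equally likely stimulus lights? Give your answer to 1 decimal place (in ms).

Fit slope and intercept:
  b = (1040 − 427) / (log₂ 16 − log₂ 2) = 613 / (4 − 1) = 204.333 ms/bit
  a = 427 − 204.333 × 1 = 222.667 ms
Then RT(3) = 222.667 + 204.333 × log₂ 3 = 222.667 + 204.333 × 1.5850 ≈ 546.527 ms.

546.5 ms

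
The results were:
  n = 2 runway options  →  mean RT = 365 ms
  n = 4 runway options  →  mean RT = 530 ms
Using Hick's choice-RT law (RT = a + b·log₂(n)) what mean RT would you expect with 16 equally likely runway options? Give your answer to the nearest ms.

RT is linear in log₂ n, so two points fix the line:
  b = (530 − 365) / (log₂ 4 − log₂ 2) = 165 / (2 − 1) = 165 ms/bit
  a = 365 − 165 × 1 = 200 ms
Then RT(16) = 200 + 165 × log₂ 16 = 200 + 165 × 4 ≈ 860.000 ms.

860 ms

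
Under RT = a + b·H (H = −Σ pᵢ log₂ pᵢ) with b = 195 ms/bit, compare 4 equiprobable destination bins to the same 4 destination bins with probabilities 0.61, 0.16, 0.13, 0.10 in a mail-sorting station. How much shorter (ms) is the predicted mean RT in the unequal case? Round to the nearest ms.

83 ms

The RT saving is b·ΔH. Equiprobable H₀ = log₂(4) = 2.0000 bits; with the given probabilities H = 1.5729 bits.
b·(H₀ − H) = 195 × (2.0000 − 1.5729) = 83.29 ms.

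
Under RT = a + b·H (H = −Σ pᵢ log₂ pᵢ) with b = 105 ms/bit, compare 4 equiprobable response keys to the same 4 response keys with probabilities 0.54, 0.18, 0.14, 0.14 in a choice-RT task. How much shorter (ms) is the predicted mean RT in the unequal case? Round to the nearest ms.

The RT saving is b·ΔH. Equiprobable H₀ = log₂(4) = 2.0000 bits; with the given probabilities H = 1.7196 bits.
b·(H₀ − H) = 105 × (2.0000 − 1.7196) = 29.45 ms.

29 ms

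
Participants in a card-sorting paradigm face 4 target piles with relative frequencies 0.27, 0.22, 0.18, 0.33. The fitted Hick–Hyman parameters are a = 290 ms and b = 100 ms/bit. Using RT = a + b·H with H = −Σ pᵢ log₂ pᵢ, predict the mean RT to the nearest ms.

Entropy contributions −pᵢ log₂ pᵢ: 0.5100, 0.4806, 0.4453, 0.5278; sum H = 1.9637 bits.
RT = a + bH = 290 + 100·1.9637 = 486.37 ms.

486 ms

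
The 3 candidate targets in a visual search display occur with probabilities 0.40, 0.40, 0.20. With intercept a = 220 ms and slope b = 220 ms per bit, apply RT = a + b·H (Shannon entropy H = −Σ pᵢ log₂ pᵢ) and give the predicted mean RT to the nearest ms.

555 ms

H = 0.40·log₂(1/0.40) + 0.40·log₂(1/0.40) + 0.20·log₂(1/0.20) = 1.5219 bits.
RT = 220 + 220 × 1.5219 = 554.82 ms.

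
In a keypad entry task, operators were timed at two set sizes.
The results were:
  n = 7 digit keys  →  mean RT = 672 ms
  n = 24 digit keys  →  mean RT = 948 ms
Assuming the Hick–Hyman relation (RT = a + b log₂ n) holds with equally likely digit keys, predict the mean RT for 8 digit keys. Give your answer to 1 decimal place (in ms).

701.9 ms

RT is linear in log₂ n, so two points fix the line:
  b = (948 − 672) / (log₂ 24 − log₂ 7) = 276 / (4.5850 − 2.8074) = 155.265 ms/bit
  a = 672 − 155.265 × 2.8074 = 236.116 ms
Then RT(8) = 236.116 + 155.265 × log₂ 8 = 236.116 + 155.265 × 3 ≈ 701.911 ms.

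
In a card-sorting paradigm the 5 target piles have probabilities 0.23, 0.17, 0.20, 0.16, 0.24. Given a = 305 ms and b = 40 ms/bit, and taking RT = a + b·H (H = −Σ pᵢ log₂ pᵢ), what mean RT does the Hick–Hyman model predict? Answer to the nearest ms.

397 ms

Entropy contributions −pᵢ log₂ pᵢ: 0.4877, 0.4346, 0.4644, 0.4230, 0.4941; sum H = 2.3038 bits.
RT = a + bH = 305 + 40·2.3038 = 397.15 ms.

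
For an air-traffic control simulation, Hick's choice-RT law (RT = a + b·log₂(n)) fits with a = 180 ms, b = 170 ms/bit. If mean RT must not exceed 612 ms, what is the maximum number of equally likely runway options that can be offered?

Information budget: (612 − 180)/170 = 2.5412 bits, so n ≤ 2^2.5412 = 5.821 → at most 5.

5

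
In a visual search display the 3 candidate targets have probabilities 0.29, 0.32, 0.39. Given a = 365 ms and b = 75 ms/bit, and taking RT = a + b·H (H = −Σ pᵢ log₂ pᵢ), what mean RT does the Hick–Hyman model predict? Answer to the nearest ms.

483 ms

Entropy contributions −pᵢ log₂ pᵢ: 0.5179, 0.5260, 0.5298; sum H = 1.5737 bits.
RT = a + bH = 365 + 75·1.5737 = 483.03 ms.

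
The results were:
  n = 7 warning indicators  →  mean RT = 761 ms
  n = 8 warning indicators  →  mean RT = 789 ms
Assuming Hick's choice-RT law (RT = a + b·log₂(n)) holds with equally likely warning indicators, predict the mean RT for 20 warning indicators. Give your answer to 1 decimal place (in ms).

981.1 ms

Fit slope and intercept:
  b = (789 − 761) / (log₂ 8 − log₂ 7) = 28 / (3 − 2.8074) = 145.345 ms/bit
  a = 761 − 145.345 × 2.8074 = 352.965 ms
Then RT(20) = 352.965 + 145.345 × log₂ 20 = 352.965 + 145.345 × 4.3219 ≈ 981.136 ms.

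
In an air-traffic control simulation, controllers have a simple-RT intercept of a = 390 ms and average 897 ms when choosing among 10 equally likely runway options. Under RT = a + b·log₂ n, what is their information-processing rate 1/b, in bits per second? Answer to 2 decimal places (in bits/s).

Choice component = 897 − 390 = 507 ms over log₂(10) = 3.3219 bits.
b = 507 / 3.3219 = 152.622 ms/bit, so 1/b = 6.552 bits/s.

6.55 bits/s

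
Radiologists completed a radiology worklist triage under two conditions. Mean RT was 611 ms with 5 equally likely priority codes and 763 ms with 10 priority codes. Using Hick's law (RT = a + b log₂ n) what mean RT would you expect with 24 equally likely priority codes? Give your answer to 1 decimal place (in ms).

955.0 ms

With log₂ n on the abscissa the relation is linear; from the two conditions:
  b = (763 − 611) / (log₂ 10 − log₂ 5) = 152 / (3.3219 − 2.3219) = 152.000 ms/bit
  a = 611 − 152.000 × 2.3219 = 258.067 ms
Then RT(24) = 258.067 + 152.000 × log₂ 24 = 258.067 + 152.000 × 4.5850 ≈ 954.981 ms.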